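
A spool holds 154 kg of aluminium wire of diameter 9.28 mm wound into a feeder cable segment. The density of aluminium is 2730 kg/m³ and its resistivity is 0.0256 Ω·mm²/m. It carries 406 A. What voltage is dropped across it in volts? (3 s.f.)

ρ = 0.0256 Ω·mm²/m = 2.56×10^-8 Ω·m
A = π(d/2)² = π(4.6400e-03 m)² = 6.7637e-05 m²
L = m/(density·A) = 154/(2730×6.7637e-05) = 834 m
R = ρL/A = (2.56×10^-8)(834)/(6.7637e-05) = 0.3157 Ω
V = IR = 406 × 0.3157 = 128 V

128 V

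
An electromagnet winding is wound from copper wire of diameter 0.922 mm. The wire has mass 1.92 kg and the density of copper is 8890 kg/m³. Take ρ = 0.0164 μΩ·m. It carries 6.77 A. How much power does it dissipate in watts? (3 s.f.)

364 W

ρ = 0.0164 μΩ·m = 1.64×10^-8 Ω·m
A = π(d/2)² = π(4.6100e-04 m)² = 6.6765e-07 m²
L = m/(density·A) = 1.92/(8890×6.6765e-07) = 323.5 m
R = ρL/A = (1.64×10^-8)(323.5)/(6.6765e-07) = 7.946 Ω
P = I²R = (6.77)² × 7.946 = 364 W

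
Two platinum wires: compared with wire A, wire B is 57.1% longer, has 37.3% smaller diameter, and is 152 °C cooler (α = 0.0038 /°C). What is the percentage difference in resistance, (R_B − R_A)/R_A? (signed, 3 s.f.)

68.8%

R ∝ ρL/d² with ρ ∝ (1+αΔT), so R_B/R_A = (1 + 57.1/100) × (1 − 37.3/100)⁻² × (1 − 0.0038×152)
= 1.571 × 2.544 × 0.4224 = 1.688
(R_B − R_A)/R_A = 1.688 − 1 = 68.8%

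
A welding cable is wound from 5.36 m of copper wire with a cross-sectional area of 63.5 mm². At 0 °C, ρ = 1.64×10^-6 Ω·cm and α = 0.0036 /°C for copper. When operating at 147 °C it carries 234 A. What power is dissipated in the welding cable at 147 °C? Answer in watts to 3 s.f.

ρ = 1.64×10^-6 Ω·cm = 1.64×10^-8 Ω·m
A = 63.5 mm² = 6.350e-05 m²
R₍0₎ = ρL/A = (1.64×10^-8)(5.36)/(6.350e-05) = 0.001384 Ω
R₍147₎ = R₍0₎(1 + αΔT) = 0.001384 × (1 + 0.0036×147) = 0.002117 Ω
P = I²R = (234)² × 0.002117 = 116 W

116 W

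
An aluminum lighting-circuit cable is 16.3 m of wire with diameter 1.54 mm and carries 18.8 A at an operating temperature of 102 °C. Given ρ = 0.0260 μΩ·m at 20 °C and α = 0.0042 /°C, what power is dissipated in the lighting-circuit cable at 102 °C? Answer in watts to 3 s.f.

ρ = 0.0260 μΩ·m = 2.60×10^-8 Ω·m
A = π(d/2)² = π(7.7000e-04 m)² = 1.863e-06 m²
R₍20₎ = ρL/A = (2.60×10^-8)(16.3)/(1.863e-06) = 0.2275 Ω
R₍102₎ = R₍20₎(1 + αΔT) = 0.2275 × (1 + 0.0042×82) = 0.3059 Ω
P = I²R = (18.8)² × 0.3059 = 108 W

108 W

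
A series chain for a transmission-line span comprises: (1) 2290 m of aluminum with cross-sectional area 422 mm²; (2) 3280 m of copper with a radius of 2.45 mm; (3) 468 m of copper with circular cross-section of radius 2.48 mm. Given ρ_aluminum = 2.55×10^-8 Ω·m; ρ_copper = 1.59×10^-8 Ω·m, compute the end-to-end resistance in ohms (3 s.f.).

Seg 1: A = 422 mm² = 4.220e-04 m²
R_1 = (2.55×10^-8)(2290)/(4.220e-04) = 0.1384 Ω
Seg 2: A = πr² = π(2.4500e-03 m)² = 1.886e-05 m²
R_2 = (1.59×10^-8)(3280)/(1.886e-05) = 2.766 Ω
Seg 3: A = πr² = π(2.4800e-03 m)² = 1.932e-05 m²
R_3 = (1.59×10^-8)(468)/(1.932e-05) = 0.3851 Ω
R_total = R_1 + R_2 + R_3 = 3.29 Ω

3.29 Ω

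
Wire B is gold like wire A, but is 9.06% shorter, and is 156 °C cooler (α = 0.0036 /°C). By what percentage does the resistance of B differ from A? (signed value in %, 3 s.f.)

-60.1%

R ∝ ρL/d² with ρ ∝ (1+αΔT), so R_B/R_A = (1 − 9.06/100) × (1 − 0.0036×156)
= 0.9094 × 0.4384 = 0.3987
(R_B − R_A)/R_A = 0.3987 − 1 = -60.1%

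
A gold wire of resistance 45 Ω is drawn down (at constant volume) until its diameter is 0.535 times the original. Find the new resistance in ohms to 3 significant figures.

Volume constant ⇒ L' = L/r² with r = 0.535. R' = ρL'/A' = ρ(L/r²)/(πr²d₀²/4) = R/r⁴.
R' = 12.21 × 45 = 549 Ω

549 Ω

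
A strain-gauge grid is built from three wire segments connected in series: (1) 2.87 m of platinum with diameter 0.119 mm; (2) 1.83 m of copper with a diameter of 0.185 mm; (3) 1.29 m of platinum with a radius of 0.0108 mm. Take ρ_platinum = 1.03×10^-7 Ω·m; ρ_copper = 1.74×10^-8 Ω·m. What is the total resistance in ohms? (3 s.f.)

Seg 1: A = π(d/2)² = π(5.9500e-05 m)² = 1.112e-08 m²
R_1 = (1.03×10^-7)(2.87)/(1.112e-08) = 26.58 Ω
Seg 2: A = π(d/2)² = π(9.2500e-05 m)² = 2.688e-08 m²
R_2 = (1.74×10^-8)(1.83)/(2.688e-08) = 1.185 Ω
Seg 3: A = πr² = π(1.0800e-05 m)² = 3.664e-10 m²
R_3 = (1.03×10^-7)(1.29)/(3.664e-10) = 362.6 Ω
R_total = R_1 + R_2 + R_3 = 390 Ω

390 Ω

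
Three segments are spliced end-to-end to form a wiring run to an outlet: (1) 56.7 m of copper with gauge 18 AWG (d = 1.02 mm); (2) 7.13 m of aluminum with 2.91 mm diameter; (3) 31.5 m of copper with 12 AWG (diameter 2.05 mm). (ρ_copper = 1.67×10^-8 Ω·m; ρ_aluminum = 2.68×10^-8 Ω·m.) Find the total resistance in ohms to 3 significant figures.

1.35 Ω

Seg 1: A = π(1.02/2 mm)² = π(5.1000e-04 m)² = 8.171e-07 m²
R_1 = (1.67×10^-8)(56.7)/(8.171e-07) = 1.159 Ω
Seg 2: A = π(d/2)² = π(1.4550e-03 m)² = 6.651e-06 m²
R_2 = (2.68×10^-8)(7.13)/(6.651e-06) = 0.02873 Ω
Seg 3: A = π(2.05/2 mm)² = π(1.0250e-03 m)² = 3.301e-06 m²
R_3 = (1.67×10^-8)(31.5)/(3.301e-06) = 0.1594 Ω
R_total = R_1 + R_2 + R_3 = 1.35 Ω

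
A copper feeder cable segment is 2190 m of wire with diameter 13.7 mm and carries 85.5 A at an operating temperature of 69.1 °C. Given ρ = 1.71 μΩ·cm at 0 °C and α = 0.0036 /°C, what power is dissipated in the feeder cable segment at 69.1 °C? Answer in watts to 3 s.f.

2320 W

ρ = 1.71 μΩ·cm = 1.71×10^-8 Ω·m
A = π(d/2)² = π(6.8500e-03 m)² = 1.474e-04 m²
R₍0₎ = ρL/A = (1.71×10^-8)(2190)/(1.474e-04) = 0.254 Ω
R₍69.1₎ = R₍0₎(1 + αΔT) = 0.254 × (1 + 0.0036×69.1) = 0.3172 Ω
P = I²R = (85.5)² × 0.3172 = 2320 W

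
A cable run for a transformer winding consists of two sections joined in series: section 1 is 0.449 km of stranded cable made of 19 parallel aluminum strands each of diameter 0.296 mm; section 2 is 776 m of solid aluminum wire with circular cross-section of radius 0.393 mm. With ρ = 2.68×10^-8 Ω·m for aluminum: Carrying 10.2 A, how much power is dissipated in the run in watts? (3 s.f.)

5420 W

Section 1: A_strand = π(1.4800e-04)² = 6.881e-08 m²; R₁ = ρL/(N·A_s) = (2.68×10^-8)(449)/(19×6.881e-08) = 9.204 Ω
Section 2: A = πr² = π(3.9300e-04 m)² = 4.852e-07 m²
R₂ = (2.68×10^-8)(776)/(4.852e-07) = 42.86 Ω
R = R₁ + R₂ = 52.06 Ω
P = I²R = (10.2)² × 52.06 = 5420 W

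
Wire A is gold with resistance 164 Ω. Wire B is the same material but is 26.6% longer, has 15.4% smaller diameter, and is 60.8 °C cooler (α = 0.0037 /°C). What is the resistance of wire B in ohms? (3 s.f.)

R ∝ ρL/d² with ρ ∝ (1+αΔT), so R_B/R_A = (1 + 26.6/100) × (1 − 15.4/100)⁻² × (1 − 0.0037×60.8)
= 1.266 × 1.397 × 0.775 = 1.371
R_B = 1.371 × 164 = 225 Ω

225 Ω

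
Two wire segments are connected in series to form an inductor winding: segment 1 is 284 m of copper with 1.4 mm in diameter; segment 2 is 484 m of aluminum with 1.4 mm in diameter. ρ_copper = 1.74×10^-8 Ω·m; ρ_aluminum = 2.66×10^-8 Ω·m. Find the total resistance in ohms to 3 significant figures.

Segment 1: A = π(d/2)² = π(7.0000e-04 m)² = 1.539e-06 m²
R₁ = ρL/A = (1.74×10^-8)(284)/(1.539e-06) = 3.21 Ω
R₂ = (2.66×10^-8)(484)/(1.539e-06) = 8.363 Ω
R = R₁ + R₂ = 11.6 Ω

11.6 Ω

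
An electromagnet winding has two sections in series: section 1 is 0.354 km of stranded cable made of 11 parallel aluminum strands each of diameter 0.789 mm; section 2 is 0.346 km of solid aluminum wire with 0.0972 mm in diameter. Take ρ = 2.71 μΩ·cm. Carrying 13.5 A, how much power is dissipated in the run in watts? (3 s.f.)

ρ = 2.71 μΩ·cm = 2.71×10^-8 Ω·m
Section 1: A_strand = π(3.9450e-04)² = 4.889e-07 m²; R₁ = ρL/(N·A_s) = (2.71×10^-8)(354)/(11×4.889e-07) = 1.784 Ω
Section 2: A = π(d/2)² = π(4.8600e-05 m)² = 7.420e-09 m²
R₂ = (2.71×10^-8)(346)/(7.420e-09) = 1264 Ω
R = R₁ + R₂ = 1265 Ω
P = I²R = (13.5)² × 1265 = 2.31×10^5 W

2.31×10^5 W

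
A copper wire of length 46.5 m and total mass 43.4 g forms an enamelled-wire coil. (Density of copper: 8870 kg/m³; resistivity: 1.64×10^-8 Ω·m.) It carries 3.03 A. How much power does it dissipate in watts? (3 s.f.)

66.5 W

A = m/(density·L) = 0.0434/(8870×46.5) = 1.0522e-07 m²
R = ρL/A = (1.64×10^-8)(46.5)/(1.0522e-07) = 7.247 Ω
P = I²R = (3.03)² × 7.247 = 66.5 W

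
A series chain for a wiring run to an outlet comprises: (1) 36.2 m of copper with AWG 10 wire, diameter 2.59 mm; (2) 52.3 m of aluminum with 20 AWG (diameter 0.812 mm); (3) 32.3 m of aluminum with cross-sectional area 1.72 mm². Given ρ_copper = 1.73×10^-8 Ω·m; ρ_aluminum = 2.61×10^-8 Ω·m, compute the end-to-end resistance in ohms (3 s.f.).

3.24 Ω

Seg 1: A = π(2.59/2 mm)² = π(1.2950e-03 m)² = 5.269e-06 m²
R_1 = (1.73×10^-8)(36.2)/(5.269e-06) = 0.1189 Ω
Seg 2: A = π(0.812/2 mm)² = π(4.0600e-04 m)² = 5.178e-07 m²
R_2 = (2.61×10^-8)(52.3)/(5.178e-07) = 2.636 Ω
Seg 3: A = 1.72 mm² = 1.720e-06 m²
R_3 = (2.61×10^-8)(32.3)/(1.720e-06) = 0.4901 Ω
R_total = R_1 + R_2 + R_3 = 3.24 Ω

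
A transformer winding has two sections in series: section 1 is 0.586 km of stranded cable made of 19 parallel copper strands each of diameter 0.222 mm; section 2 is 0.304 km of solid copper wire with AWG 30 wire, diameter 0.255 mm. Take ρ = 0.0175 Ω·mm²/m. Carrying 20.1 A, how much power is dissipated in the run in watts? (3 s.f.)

47700 W

ρ = 0.0175 Ω·mm²/m = 1.75×10^-8 Ω·m
Section 1: A_strand = π(1.1100e-04)² = 3.871e-08 m²; R₁ = ρL/(N·A_s) = (1.75×10^-8)(586)/(19×3.871e-08) = 13.94 Ω
Section 2: A = π(0.255/2 mm)² = π(1.2750e-04 m)² = 5.107e-08 m²
R₂ = (1.75×10^-8)(304)/(5.107e-08) = 104.2 Ω
R = R₁ + R₂ = 118.1 Ω
P = I²R = (20.1)² × 118.1 = 47700 W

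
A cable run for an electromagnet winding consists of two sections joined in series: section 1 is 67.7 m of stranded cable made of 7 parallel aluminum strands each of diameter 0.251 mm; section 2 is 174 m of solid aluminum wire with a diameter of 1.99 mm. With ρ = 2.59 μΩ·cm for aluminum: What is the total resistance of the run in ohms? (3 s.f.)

ρ = 2.59 μΩ·cm = 2.59×10^-8 Ω·m
Section 1: A_strand = π(1.2550e-04)² = 4.948e-08 m²; R₁ = ρL/(N·A_s) = (2.59×10^-8)(67.7)/(7×4.948e-08) = 5.062 Ω
Section 2: A = π(d/2)² = π(9.9500e-04 m)² = 3.110e-06 m²
R₂ = (2.59×10^-8)(174)/(3.110e-06) = 1.449 Ω
R = R₁ + R₂ = 6.51 Ω

6.51 Ω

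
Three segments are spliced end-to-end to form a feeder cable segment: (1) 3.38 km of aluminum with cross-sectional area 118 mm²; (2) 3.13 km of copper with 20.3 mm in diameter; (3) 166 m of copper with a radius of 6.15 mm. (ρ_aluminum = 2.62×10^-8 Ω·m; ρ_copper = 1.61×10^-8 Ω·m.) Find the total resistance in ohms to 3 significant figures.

Seg 1: A = 118 mm² = 1.180e-04 m²
R_1 = (2.62×10^-8)(3380)/(1.180e-04) = 0.7505 Ω
Seg 2: A = π(d/2)² = π(1.0150e-02 m)² = 3.237e-04 m²
R_2 = (1.61×10^-8)(3130)/(3.237e-04) = 0.1557 Ω
Seg 3: A = πr² = π(6.1500e-03 m)² = 1.188e-04 m²
R_3 = (1.61×10^-8)(166)/(1.188e-04) = 0.02249 Ω
R_total = R_1 + R_2 + R_3 = 0.929 Ω

0.929 Ω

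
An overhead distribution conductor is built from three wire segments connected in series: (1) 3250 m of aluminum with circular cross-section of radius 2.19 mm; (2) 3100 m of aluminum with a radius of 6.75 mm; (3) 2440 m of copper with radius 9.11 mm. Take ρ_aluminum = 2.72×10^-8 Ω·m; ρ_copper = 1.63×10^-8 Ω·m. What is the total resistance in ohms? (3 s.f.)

6.61 Ω

Seg 1: A = πr² = π(2.1900e-03 m)² = 1.507e-05 m²
R_1 = (2.72×10^-8)(3250)/(1.507e-05) = 5.867 Ω
Seg 2: A = πr² = π(6.7500e-03 m)² = 1.431e-04 m²
R_2 = (2.72×10^-8)(3100)/(1.431e-04) = 0.5891 Ω
Seg 3: A = πr² = π(9.1100e-03 m)² = 2.607e-04 m²
R_3 = (1.63×10^-8)(2440)/(2.607e-04) = 0.1525 Ω
R_total = R_1 + R_2 + R_3 = 6.61 Ω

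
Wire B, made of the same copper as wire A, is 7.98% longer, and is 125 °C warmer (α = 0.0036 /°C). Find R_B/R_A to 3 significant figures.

R ∝ ρL/d² with ρ ∝ (1+αΔT), so R_B/R_A = (1 + 7.98/100) × (1 + 0.0036×125)
= 1.08 × 1.45 = 1.57

1.57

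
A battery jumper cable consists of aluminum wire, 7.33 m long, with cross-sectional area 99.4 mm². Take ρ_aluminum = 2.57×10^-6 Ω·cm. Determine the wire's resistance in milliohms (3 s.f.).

ρ = 2.57×10^-6 Ω·cm = 2.57×10^-8 Ω·m
A = 99.4 mm² = 9.940e-05 m²
R = ρL/A = (2.57×10^-8)(7.33 m)/(9.940e-05 m²) = 1.90 mΩ

1.90 mΩ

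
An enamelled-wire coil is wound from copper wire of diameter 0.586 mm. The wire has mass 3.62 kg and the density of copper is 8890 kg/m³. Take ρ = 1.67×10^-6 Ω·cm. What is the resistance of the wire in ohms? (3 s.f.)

93.5 Ω

ρ = 1.67×10^-6 Ω·cm = 1.67×10^-8 Ω·m
A = π(d/2)² = π(2.9300e-04 m)² = 2.6970e-07 m²
L = m/(density·A) = 3.62/(8890×2.6970e-07) = 1510 m
R = ρL/A = (1.67×10^-8)(1510)/(2.6970e-07) = 93.5 Ω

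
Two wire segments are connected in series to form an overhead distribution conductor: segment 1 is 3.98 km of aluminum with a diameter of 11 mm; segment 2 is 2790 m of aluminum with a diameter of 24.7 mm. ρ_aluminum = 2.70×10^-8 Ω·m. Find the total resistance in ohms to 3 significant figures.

Segment 1: A = π(d/2)² = π(5.5000e-03 m)² = 9.503e-05 m²
R₁ = ρL/A = (2.70×10^-8)(3980)/(9.503e-05) = 1.131 Ω
Segment 2: A = π(d/2)² = π(1.2350e-02 m)² = 4.792e-04 m²
R₂ = (2.70×10^-8)(2790)/(4.792e-04) = 0.1572 Ω
R = R₁ + R₂ = 1.29 Ω

1.29 Ω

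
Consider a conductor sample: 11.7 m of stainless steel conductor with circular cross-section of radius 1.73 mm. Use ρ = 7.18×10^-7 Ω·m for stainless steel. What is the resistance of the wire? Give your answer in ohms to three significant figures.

A = πr² = π(1.7300e-03 m)² = 9.402e-06 m²
R = ρL/A = (7.18×10^-7)(11.7 m)/(9.402e-06 m²) = 0.893 Ω

0.893 Ω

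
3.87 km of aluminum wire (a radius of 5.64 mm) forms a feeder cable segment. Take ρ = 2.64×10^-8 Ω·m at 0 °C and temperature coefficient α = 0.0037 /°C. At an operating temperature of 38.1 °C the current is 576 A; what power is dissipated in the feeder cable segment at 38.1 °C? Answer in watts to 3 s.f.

3.87×10^5 W

A = πr² = π(5.6400e-03 m)² = 9.993e-05 m²
R₍0₎ = ρL/A = (2.64×10^-8)(3870)/(9.993e-05) = 1.022 Ω
R₍38.1₎ = R₍0₎(1 + αΔT) = 1.022 × (1 + 0.0037×38.1) = 1.166 Ω
P = I²R = (576)² × 1.166 = 3.87×10^5 W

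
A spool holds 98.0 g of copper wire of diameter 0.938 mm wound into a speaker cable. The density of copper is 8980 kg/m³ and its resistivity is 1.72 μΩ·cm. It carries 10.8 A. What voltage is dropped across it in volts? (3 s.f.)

ρ = 1.72 μΩ·cm = 1.72×10^-8 Ω·m
A = π(d/2)² = π(4.6900e-04 m)² = 6.9103e-07 m²
L = m/(density·A) = 0.098/(8980×6.9103e-07) = 15.79 m
R = ρL/A = (1.72×10^-8)(15.79)/(6.9103e-07) = 0.3931 Ω
V = IR = 10.8 × 0.3931 = 4.25 V

4.25 V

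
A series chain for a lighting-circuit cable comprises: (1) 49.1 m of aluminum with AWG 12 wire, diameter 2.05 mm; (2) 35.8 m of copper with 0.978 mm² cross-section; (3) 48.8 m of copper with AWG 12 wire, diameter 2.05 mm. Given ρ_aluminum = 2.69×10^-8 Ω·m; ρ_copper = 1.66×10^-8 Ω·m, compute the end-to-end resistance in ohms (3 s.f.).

1.25 Ω

Seg 1: A = π(2.05/2 mm)² = π(1.0250e-03 m)² = 3.301e-06 m²
R_1 = (2.69×10^-8)(49.1)/(3.301e-06) = 0.4002 Ω
Seg 2: A = 0.978 mm² = 9.780e-07 m²
R_2 = (1.66×10^-8)(35.8)/(9.780e-07) = 0.6076 Ω
Seg 3: A = π(2.05/2 mm)² = π(1.0250e-03 m)² = 3.301e-06 m²
R_3 = (1.66×10^-8)(48.8)/(3.301e-06) = 0.2454 Ω
R_total = R_1 + R_2 + R_3 = 1.25 Ω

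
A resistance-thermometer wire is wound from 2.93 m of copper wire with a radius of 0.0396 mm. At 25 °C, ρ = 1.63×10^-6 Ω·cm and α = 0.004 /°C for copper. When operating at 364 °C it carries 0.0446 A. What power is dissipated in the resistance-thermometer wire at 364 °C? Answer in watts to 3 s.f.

ρ = 1.63×10^-6 Ω·cm = 1.63×10^-8 Ω·m
A = πr² = π(3.9600e-05 m)² = 4.927e-09 m²
R₍25₎ = ρL/A = (1.63×10^-8)(2.93)/(4.927e-09) = 9.694 Ω
R₍364₎ = R₍25₎(1 + αΔT) = 9.694 × (1 + 0.004×339) = 22.84 Ω
P = I²R = (0.0446)² × 22.84 = 0.0454 W

0.0454 W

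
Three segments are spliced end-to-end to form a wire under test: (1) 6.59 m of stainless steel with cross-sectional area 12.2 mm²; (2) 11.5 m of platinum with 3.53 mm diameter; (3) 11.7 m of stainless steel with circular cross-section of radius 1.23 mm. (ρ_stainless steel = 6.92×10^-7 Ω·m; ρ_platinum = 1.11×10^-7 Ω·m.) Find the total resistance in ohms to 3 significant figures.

2.21 Ω

Seg 1: A = 12.2 mm² = 1.220e-05 m²
R_1 = (6.92×10^-7)(6.59)/(1.220e-05) = 0.3738 Ω
Seg 2: A = π(d/2)² = π(1.7650e-03 m)² = 9.787e-06 m²
R_2 = (1.11×10^-7)(11.5)/(9.787e-06) = 0.1304 Ω
Seg 3: A = πr² = π(1.2300e-03 m)² = 4.753e-06 m²
R_3 = (6.92×10^-7)(11.7)/(4.753e-06) = 1.703 Ω
R_total = R_1 + R_2 + R_3 = 2.21 Ω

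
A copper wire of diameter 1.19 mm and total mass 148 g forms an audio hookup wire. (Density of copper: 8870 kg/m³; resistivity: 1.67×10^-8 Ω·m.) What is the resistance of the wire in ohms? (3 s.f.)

A = π(d/2)² = π(5.9500e-04 m)² = 1.1122e-06 m²
L = m/(density·A) = 0.148/(8870×1.1122e-06) = 15 m
R = ρL/A = (1.67×10^-8)(15)/(1.1122e-06) = 0.225 Ω

0.225 Ω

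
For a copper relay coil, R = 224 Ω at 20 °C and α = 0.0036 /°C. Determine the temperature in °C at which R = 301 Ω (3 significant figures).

R = R₀(1 + α(T − T₀)) ⇒ T = T₀ + (R/R₀ − 1)/α
T = 20 + (301/224 − 1)/0.0036 = 20 + (0.3438)/0.0036 = 115 °C

115 °C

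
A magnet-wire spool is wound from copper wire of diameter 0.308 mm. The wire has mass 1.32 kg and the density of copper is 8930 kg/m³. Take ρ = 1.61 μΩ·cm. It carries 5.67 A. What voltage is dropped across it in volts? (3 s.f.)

2430 V

ρ = 1.61 μΩ·cm = 1.61×10^-8 Ω·m
A = π(d/2)² = π(1.5400e-04 m)² = 7.4506e-08 m²
L = m/(density·A) = 1.32/(8930×7.4506e-08) = 1984 m
R = ρL/A = (1.61×10^-8)(1984)/(7.4506e-08) = 428.7 Ω
V = IR = 5.67 × 428.7 = 2430 V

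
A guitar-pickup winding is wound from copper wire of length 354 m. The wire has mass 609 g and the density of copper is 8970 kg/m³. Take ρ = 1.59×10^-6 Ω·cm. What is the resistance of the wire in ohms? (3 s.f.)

ρ = 1.59×10^-6 Ω·cm = 1.59×10^-8 Ω·m
A = m/(density·L) = 0.609/(8970×354) = 1.9179e-07 m²
R = ρL/A = (1.59×10^-8)(354)/(1.9179e-07) = 29.3 Ω

29.3 Ω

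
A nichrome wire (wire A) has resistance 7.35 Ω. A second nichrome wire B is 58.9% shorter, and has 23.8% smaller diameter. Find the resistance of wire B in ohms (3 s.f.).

R ∝ L/d², so R_B/R_A = (1 − 58.9/100) × (1 − 23.8/100)⁻²
= 0.411 × 1.722 = 0.7078
R_B = 0.7078 × 7.35 = 5.20 Ω

5.20 Ω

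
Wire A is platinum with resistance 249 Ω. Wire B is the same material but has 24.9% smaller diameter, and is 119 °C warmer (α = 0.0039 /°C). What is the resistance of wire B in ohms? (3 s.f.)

R ∝ ρL/d² with ρ ∝ (1+αΔT), so R_B/R_A = (1 − 24.9/100)⁻² × (1 + 0.0039×119)
= 1.773 × 1.464 = 2.596
R_B = 2.596 × 249 = 646 Ω

646 Ω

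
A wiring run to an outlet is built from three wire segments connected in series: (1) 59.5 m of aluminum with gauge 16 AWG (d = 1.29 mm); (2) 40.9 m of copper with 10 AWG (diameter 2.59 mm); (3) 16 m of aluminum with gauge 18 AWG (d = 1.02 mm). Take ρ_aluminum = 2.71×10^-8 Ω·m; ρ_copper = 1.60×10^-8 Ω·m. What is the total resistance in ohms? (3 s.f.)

1.89 Ω

Seg 1: A = π(1.29/2 mm)² = π(6.4500e-04 m)² = 1.307e-06 m²
R_1 = (2.71×10^-8)(59.5)/(1.307e-06) = 1.234 Ω
Seg 2: A = π(2.59/2 mm)² = π(1.2950e-03 m)² = 5.269e-06 m²
R_2 = (1.60×10^-8)(40.9)/(5.269e-06) = 0.1242 Ω
Seg 3: A = π(1.02/2 mm)² = π(5.1000e-04 m)² = 8.171e-07 m²
R_3 = (2.71×10^-8)(16)/(8.171e-07) = 0.5306 Ω
R_total = R_1 + R_2 + R_3 = 1.89 Ω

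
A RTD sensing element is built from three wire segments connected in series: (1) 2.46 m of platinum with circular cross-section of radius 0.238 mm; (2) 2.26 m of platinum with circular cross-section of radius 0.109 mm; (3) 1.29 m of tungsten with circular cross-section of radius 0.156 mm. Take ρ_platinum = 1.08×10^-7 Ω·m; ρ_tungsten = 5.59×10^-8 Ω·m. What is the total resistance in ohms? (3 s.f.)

Seg 1: A = πr² = π(2.3800e-04 m)² = 1.780e-07 m²
R_1 = (1.08×10^-7)(2.46)/(1.780e-07) = 1.493 Ω
Seg 2: A = πr² = π(1.0900e-04 m)² = 3.733e-08 m²
R_2 = (1.08×10^-7)(2.26)/(3.733e-08) = 6.539 Ω
Seg 3: A = πr² = π(1.5600e-04 m)² = 7.645e-08 m²
R_3 = (5.59×10^-8)(1.29)/(7.645e-08) = 0.9432 Ω
R_total = R_1 + R_2 + R_3 = 8.98 Ω

8.98 Ω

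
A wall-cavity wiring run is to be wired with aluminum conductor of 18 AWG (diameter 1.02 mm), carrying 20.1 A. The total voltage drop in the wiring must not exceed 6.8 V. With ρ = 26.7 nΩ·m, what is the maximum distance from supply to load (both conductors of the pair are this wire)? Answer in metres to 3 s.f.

5.18 m

ρ = 26.7 nΩ·m = 2.67×10^-8 Ω·m
A = π(1.02/2 mm)² = π(5.1000e-04 m)² = 8.171e-07 m²
L_max = V_max·A/(2·ρI) = (6.8)(8.171e-07)/(2×2.67×10^-8×20.1) = 5.18 m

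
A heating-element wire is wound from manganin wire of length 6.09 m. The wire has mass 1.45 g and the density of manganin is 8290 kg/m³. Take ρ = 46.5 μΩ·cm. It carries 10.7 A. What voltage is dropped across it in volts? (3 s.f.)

ρ = 46.5 μΩ·cm = 4.65×10^-7 Ω·m
A = m/(density·L) = 0.00145/(8290×6.09) = 2.8721e-08 m²
R = ρL/A = (4.65×10^-7)(6.09)/(2.8721e-08) = 98.6 Ω
V = IR = 10.7 × 98.6 = 1060 V

1060 V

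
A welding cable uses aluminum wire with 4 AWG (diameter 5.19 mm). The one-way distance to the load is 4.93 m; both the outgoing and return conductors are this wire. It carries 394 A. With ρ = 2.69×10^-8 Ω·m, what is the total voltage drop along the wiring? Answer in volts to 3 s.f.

A = π(5.19/2 mm)² = π(2.5950e-03 m)² = 2.116e-05 m²
Total conductor length (both ways) L = 2 × 4.93 = 9.86 m
R = ρL/A = (2.69×10^-8)(9.86)/(2.116e-05) = 0.01254 Ω
V = IR = 394 × 0.01254 = 4.94 V

4.94 V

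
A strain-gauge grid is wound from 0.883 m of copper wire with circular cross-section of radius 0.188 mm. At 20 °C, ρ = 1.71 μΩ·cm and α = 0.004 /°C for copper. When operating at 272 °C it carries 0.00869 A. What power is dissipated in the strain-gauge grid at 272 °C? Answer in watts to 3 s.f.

ρ = 1.71 μΩ·cm = 1.71×10^-8 Ω·m
A = πr² = π(1.8800e-04 m)² = 1.110e-07 m²
R₍20₎ = ρL/A = (1.71×10^-8)(0.883)/(1.110e-07) = 0.136 Ω
R₍272₎ = R₍20₎(1 + αΔT) = 0.136 × (1 + 0.004×252) = 0.2731 Ω
P = I²R = (0.00869)² × 0.2731 = 2.06×10^-5 W

2.06×10^-5 W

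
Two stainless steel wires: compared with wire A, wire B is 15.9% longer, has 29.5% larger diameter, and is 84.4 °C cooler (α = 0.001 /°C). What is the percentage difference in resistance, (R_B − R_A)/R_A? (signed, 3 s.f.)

-36.7%

R ∝ ρL/d² with ρ ∝ (1+αΔT), so R_B/R_A = (1 + 15.9/100) × (1 + 29.5/100)⁻² × (1 − 0.001×84.4)
= 1.159 × 0.5963 × 0.9156 = 0.6328
(R_B − R_A)/R_A = 0.6328 − 1 = -36.7%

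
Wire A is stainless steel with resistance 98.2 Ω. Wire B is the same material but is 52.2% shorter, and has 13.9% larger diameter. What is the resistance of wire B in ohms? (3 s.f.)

R ∝ L/d², so R_B/R_A = (1 − 52.2/100) × (1 + 13.9/100)⁻²
= 0.478 × 0.7708 = 0.3684
R_B = 0.3684 × 98.2 = 36.2 Ω

36.2 Ω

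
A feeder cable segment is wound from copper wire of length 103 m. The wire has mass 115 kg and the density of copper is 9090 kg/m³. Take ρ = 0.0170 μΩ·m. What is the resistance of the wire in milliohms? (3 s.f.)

ρ = 0.0170 μΩ·m = 1.70×10^-8 Ω·m
A = m/(density·L) = 115/(9090×103) = 1.2283e-04 m²
R = ρL/A = (1.70×10^-8)(103)/(1.2283e-04) = 14.3 mΩ

14.3 mΩ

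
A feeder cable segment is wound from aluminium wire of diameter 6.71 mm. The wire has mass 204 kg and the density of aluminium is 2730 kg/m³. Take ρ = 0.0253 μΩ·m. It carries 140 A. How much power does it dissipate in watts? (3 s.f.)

ρ = 0.0253 μΩ·m = 2.53×10^-8 Ω·m
A = π(d/2)² = π(3.3550e-03 m)² = 3.5362e-05 m²
L = m/(density·A) = 204/(2730×3.5362e-05) = 2113 m
R = ρL/A = (2.53×10^-8)(2113)/(3.5362e-05) = 1.512 Ω
P = I²R = (140)² × 1.512 = 29600 W

29600 W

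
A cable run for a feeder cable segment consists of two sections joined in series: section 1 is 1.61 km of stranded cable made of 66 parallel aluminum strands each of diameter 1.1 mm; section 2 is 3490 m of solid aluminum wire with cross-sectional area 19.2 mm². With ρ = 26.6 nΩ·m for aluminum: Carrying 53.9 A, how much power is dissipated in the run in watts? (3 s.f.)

ρ = 26.6 nΩ·m = 2.66×10^-8 Ω·m
Section 1: A_strand = π(5.5000e-04)² = 9.503e-07 m²; R₁ = ρL/(N·A_s) = (2.66×10^-8)(1610)/(66×9.503e-07) = 0.6828 Ω
Section 2: A = 19.2 mm² = 1.920e-05 m²
R₂ = (2.66×10^-8)(3490)/(1.920e-05) = 4.835 Ω
R = R₁ + R₂ = 5.518 Ω
P = I²R = (53.9)² × 5.518 = 16000 W

16000 W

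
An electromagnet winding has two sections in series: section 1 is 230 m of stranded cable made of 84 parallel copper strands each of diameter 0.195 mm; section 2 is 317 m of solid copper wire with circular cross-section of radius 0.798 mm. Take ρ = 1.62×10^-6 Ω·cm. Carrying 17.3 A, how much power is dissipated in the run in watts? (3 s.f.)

ρ = 1.62×10^-6 Ω·cm = 1.62×10^-8 Ω·m
Section 1: A_strand = π(9.7500e-05)² = 2.986e-08 m²; R₁ = ρL/(N·A_s) = (1.62×10^-8)(230)/(84×2.986e-08) = 1.485 Ω
Section 2: A = πr² = π(7.9800e-04 m)² = 2.001e-06 m²
R₂ = (1.62×10^-8)(317)/(2.001e-06) = 2.567 Ω
R = R₁ + R₂ = 4.052 Ω
P = I²R = (17.3)² × 4.052 = 1210 W

1210 W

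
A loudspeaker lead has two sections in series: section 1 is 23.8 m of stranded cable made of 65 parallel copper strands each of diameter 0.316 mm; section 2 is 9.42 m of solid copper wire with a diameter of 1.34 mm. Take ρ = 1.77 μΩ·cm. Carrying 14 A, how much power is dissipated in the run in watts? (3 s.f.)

ρ = 1.77 μΩ·cm = 1.77×10^-8 Ω·m
Section 1: A_strand = π(1.5800e-04)² = 7.843e-08 m²; R₁ = ρL/(N·A_s) = (1.77×10^-8)(23.8)/(65×7.843e-08) = 0.08264 Ω
Section 2: A = π(d/2)² = π(6.7000e-04 m)² = 1.410e-06 m²
R₂ = (1.77×10^-8)(9.42)/(1.410e-06) = 0.1182 Ω
R = R₁ + R₂ = 0.2009 Ω
P = I²R = (14)² × 0.2009 = 39.4 W

39.4 W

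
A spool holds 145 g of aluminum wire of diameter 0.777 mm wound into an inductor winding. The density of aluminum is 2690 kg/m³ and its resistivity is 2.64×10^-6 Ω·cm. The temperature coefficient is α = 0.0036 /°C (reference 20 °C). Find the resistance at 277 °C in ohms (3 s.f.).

ρ = 2.64×10^-6 Ω·cm = 2.64×10^-8 Ω·m
A = π(d/2)² = π(3.8850e-04 m)² = 4.7417e-07 m²
L = m/(density·A) = 0.145/(2690×4.7417e-07) = 113.7 m
R = ρL/A = (2.64×10^-8)(113.7)/(4.7417e-07) = 6.329 Ω
R(277 °C) = 6.329 × (1 + 0.0036×257) = 12.2 Ω

12.2 Ω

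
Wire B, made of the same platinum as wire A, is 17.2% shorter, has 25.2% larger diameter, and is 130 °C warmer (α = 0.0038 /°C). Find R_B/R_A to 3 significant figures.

0.789

R ∝ ρL/d² with ρ ∝ (1+αΔT), so R_B/R_A = (1 − 17.2/100) × (1 + 25.2/100)⁻² × (1 + 0.0038×130)
= 0.828 × 0.638 × 1.494 = 0.789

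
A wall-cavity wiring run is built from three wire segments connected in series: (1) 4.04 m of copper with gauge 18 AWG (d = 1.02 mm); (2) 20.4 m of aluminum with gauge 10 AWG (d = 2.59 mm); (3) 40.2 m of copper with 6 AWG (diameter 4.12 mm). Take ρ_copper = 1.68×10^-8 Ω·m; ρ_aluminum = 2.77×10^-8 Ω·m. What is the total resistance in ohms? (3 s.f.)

0.241 Ω

Seg 1: A = π(1.02/2 mm)² = π(5.1000e-04 m)² = 8.171e-07 m²
R_1 = (1.68×10^-8)(4.04)/(8.171e-07) = 0.08306 Ω
Seg 2: A = π(2.59/2 mm)² = π(1.2950e-03 m)² = 5.269e-06 m²
R_2 = (2.77×10^-8)(20.4)/(5.269e-06) = 0.1073 Ω
Seg 3: A = π(4.12/2 mm)² = π(2.0600e-03 m)² = 1.333e-05 m²
R_3 = (1.68×10^-8)(40.2)/(1.333e-05) = 0.05066 Ω
R_total = R_1 + R_2 + R_3 = 0.241 Ω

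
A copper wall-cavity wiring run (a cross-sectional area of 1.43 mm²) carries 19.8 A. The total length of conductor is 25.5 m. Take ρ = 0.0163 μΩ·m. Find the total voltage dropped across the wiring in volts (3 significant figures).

5.76 V

ρ = 0.0163 μΩ·m = 1.63×10^-8 Ω·m
A = 1.43 mm² = 1.430e-06 m²
R = ρL/A = (1.63×10^-8)(25.5)/(1.430e-06) = 0.2907 Ω
V = IR = 19.8 × 0.2907 = 5.76 V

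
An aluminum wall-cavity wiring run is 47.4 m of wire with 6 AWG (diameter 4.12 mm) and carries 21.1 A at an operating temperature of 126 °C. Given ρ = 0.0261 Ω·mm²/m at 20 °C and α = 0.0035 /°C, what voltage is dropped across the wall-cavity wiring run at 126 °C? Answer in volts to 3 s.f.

2.68 V

ρ = 0.0261 Ω·mm²/m = 2.61×10^-8 Ω·m
A = π(4.12/2 mm)² = π(2.0600e-03 m)² = 1.333e-05 m²
R₍20₎ = ρL/A = (2.61×10^-8)(47.4)/(1.333e-05) = 0.0928 Ω
R₍126₎ = R₍20₎(1 + αΔT) = 0.0928 × (1 + 0.0035×106) = 0.1272 Ω
V = IR = 21.1 × 0.1272 = 2.68 V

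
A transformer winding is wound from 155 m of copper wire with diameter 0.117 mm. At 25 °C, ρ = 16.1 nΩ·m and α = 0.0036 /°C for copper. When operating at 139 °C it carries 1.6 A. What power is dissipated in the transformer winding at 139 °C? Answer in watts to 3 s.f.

ρ = 16.1 nΩ·m = 1.61×10^-8 Ω·m
A = π(d/2)² = π(5.8500e-05 m)² = 1.075e-08 m²
R₍25₎ = ρL/A = (1.61×10^-8)(155)/(1.075e-08) = 232.1 Ω
R₍139₎ = R₍25₎(1 + αΔT) = 232.1 × (1 + 0.0036×114) = 327.4 Ω
P = I²R = (1.6)² × 327.4 = 838 W

838 W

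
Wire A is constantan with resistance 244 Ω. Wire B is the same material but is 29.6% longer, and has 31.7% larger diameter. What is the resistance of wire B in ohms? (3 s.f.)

R ∝ L/d², so R_B/R_A = (1 + 29.6/100) × (1 + 31.7/100)⁻²
= 1.296 × 0.5765 = 0.7472
R_B = 0.7472 × 244 = 182 Ω

182 Ω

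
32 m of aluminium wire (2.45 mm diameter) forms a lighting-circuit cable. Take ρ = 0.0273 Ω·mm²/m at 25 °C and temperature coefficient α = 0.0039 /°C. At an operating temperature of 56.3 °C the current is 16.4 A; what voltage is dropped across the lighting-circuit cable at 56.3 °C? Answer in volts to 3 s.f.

3.41 V

ρ = 0.0273 Ω·mm²/m = 2.73×10^-8 Ω·m
A = π(d/2)² = π(1.2250e-03 m)² = 4.714e-06 m²
R₍25₎ = ρL/A = (2.73×10^-8)(32)/(4.714e-06) = 0.1853 Ω
R₍56.3₎ = R₍25₎(1 + αΔT) = 0.1853 × (1 + 0.0039×31.3) = 0.2079 Ω
V = IR = 16.4 × 0.2079 = 3.41 V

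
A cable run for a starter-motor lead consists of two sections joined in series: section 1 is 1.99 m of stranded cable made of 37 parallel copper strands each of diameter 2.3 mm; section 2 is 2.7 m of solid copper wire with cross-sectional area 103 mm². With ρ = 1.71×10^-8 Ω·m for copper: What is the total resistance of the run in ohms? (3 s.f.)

6.70×10^-4 Ω

Section 1: A_strand = π(1.1500e-03)² = 4.155e-06 m²; R₁ = ρL/(N·A_s) = (1.71×10^-8)(1.99)/(37×4.155e-06) = 2.214×10^-4 Ω
Section 2: A = 103 mm² = 1.030e-04 m²
R₂ = (1.71×10^-8)(2.7)/(1.030e-04) = 4.483×10^-4 Ω
R = R₁ + R₂ = 6.70×10^-4 Ω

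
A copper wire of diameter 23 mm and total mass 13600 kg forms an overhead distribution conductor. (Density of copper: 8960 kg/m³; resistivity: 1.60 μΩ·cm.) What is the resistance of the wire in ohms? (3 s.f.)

0.141 Ω

ρ = 1.60 μΩ·cm = 1.60×10^-8 Ω·m
A = π(d/2)² = π(1.1500e-02 m)² = 4.1548e-04 m²
L = m/(density·A) = 13600/(8960×4.1548e-04) = 3653 m
R = ρL/A = (1.60×10^-8)(3653)/(4.1548e-04) = 0.141 Ω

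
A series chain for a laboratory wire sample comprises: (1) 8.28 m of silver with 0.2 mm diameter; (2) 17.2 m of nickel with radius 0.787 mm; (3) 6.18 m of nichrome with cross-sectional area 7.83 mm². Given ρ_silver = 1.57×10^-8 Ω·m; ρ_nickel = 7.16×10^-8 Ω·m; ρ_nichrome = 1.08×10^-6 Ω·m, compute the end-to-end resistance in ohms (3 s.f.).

Seg 1: A = π(d/2)² = π(1.0000e-04 m)² = 3.142e-08 m²
R_1 = (1.57×10^-8)(8.28)/(3.142e-08) = 4.138 Ω
Seg 2: A = πr² = π(7.8700e-04 m)² = 1.946e-06 m²
R_2 = (7.16×10^-8)(17.2)/(1.946e-06) = 0.6329 Ω
Seg 3: A = 7.83 mm² = 7.830e-06 m²
R_3 = (1.08×10^-6)(6.18)/(7.830e-06) = 0.8524 Ω
R_total = R_1 + R_2 + R_3 = 5.62 Ω

5.62 Ω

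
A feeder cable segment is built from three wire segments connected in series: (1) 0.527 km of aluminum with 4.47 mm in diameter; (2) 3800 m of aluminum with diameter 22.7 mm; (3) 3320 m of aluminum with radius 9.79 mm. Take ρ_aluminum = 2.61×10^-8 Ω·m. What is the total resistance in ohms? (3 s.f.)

Seg 1: A = π(d/2)² = π(2.2350e-03 m)² = 1.569e-05 m²
R_1 = (2.61×10^-8)(527)/(1.569e-05) = 0.8765 Ω
Seg 2: A = π(d/2)² = π(1.1350e-02 m)² = 4.047e-04 m²
R_2 = (2.61×10^-8)(3800)/(4.047e-04) = 0.2451 Ω
Seg 3: A = πr² = π(9.7900e-03 m)² = 3.011e-04 m²
R_3 = (2.61×10^-8)(3320)/(3.011e-04) = 0.2878 Ω
R_total = R_1 + R_2 + R_3 = 1.41 Ω

1.41 Ω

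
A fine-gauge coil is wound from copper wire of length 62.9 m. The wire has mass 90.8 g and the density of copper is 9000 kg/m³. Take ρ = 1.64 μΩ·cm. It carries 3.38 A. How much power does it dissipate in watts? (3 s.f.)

73.5 W

ρ = 1.64 μΩ·cm = 1.64×10^-8 Ω·m
A = m/(density·L) = 0.0908/(9000×62.9) = 1.6040e-07 m²
R = ρL/A = (1.64×10^-8)(62.9)/(1.6040e-07) = 6.431 Ω
P = I²R = (3.38)² × 6.431 = 73.5 W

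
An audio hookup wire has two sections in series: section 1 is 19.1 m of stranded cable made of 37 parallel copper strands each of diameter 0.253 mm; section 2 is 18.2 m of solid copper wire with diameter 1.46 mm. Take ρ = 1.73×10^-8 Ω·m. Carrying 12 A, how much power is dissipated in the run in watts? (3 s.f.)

Section 1: A_strand = π(1.2650e-04)² = 5.027e-08 m²; R₁ = ρL/(N·A_s) = (1.73×10^-8)(19.1)/(37×5.027e-08) = 0.1776 Ω
Section 2: A = π(d/2)² = π(7.3000e-04 m)² = 1.674e-06 m²
R₂ = (1.73×10^-8)(18.2)/(1.674e-06) = 0.1881 Ω
R = R₁ + R₂ = 0.3657 Ω
P = I²R = (12)² × 0.3657 = 52.7 W

52.7 W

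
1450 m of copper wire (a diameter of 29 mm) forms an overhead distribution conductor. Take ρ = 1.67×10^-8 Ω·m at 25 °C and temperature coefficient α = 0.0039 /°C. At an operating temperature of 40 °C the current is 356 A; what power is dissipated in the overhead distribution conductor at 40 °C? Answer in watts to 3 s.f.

4920 W

A = π(d/2)² = π(1.4500e-02 m)² = 6.605e-04 m²
R₍25₎ = ρL/A = (1.67×10^-8)(1450)/(6.605e-04) = 0.03666 Ω
R₍40₎ = R₍25₎(1 + αΔT) = 0.03666 × (1 + 0.0039×15) = 0.03881 Ω
P = I²R = (356)² × 0.03881 = 4920 W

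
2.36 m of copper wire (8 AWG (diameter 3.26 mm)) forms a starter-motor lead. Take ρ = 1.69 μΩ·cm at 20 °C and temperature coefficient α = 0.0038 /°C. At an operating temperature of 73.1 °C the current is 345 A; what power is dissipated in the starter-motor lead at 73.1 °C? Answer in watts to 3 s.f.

683 W

ρ = 1.69 μΩ·cm = 1.69×10^-8 Ω·m
A = π(3.26/2 mm)² = π(1.6300e-03 m)² = 8.347e-06 m²
R₍20₎ = ρL/A = (1.69×10^-8)(2.36)/(8.347e-06) = 0.004778 Ω
R₍73.1₎ = R₍20₎(1 + αΔT) = 0.004778 × (1 + 0.0038×53.1) = 0.005742 Ω
P = I²R = (345)² × 0.005742 = 683 W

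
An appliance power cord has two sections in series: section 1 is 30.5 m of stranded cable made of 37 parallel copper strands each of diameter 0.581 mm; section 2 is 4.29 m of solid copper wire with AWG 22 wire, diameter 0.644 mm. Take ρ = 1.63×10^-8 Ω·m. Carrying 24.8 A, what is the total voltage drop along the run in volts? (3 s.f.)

Section 1: A_strand = π(2.9050e-04)² = 2.651e-07 m²; R₁ = ρL/(N·A_s) = (1.63×10^-8)(30.5)/(37×2.651e-07) = 0.05068 Ω
Section 2: A = π(0.644/2 mm)² = π(3.2200e-04 m)² = 3.257e-07 m²
R₂ = (1.63×10^-8)(4.29)/(3.257e-07) = 0.2147 Ω
R = R₁ + R₂ = 0.2654 Ω
V = IR = 24.8 × 0.2654 = 6.58 V

6.58 V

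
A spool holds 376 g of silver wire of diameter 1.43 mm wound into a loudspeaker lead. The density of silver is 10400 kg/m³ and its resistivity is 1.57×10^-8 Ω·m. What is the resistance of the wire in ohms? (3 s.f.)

0.220 Ω

A = π(d/2)² = π(7.1500e-04 m)² = 1.6061e-06 m²
L = m/(density·A) = 0.376/(10400×1.6061e-06) = 22.51 m
R = ρL/A = (1.57×10^-8)(22.51)/(1.6061e-06) = 0.220 Ω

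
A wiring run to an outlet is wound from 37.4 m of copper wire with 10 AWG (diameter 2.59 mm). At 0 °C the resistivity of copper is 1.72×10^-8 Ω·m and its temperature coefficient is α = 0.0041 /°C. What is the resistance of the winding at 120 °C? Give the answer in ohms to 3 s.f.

0.182 Ω

A = π(2.59/2 mm)² = π(1.2950e-03 m)² = 5.269e-06 m²
R₍0°C₎ = ρL/A = (1.72×10^-8)(37.4)/(5.269e-06) = 0.1221 Ω
R = R₀(1 + αΔT) = 0.1221(1 + 0.0041×120) = 0.182 Ω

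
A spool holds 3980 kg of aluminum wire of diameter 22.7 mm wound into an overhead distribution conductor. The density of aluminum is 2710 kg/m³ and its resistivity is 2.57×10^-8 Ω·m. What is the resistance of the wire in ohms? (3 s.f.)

0.230 Ω

A = π(d/2)² = π(1.1350e-02 m)² = 4.0471e-04 m²
L = m/(density·A) = 3980/(2710×4.0471e-04) = 3629 m
R = ρL/A = (2.57×10^-8)(3629)/(4.0471e-04) = 0.230 Ω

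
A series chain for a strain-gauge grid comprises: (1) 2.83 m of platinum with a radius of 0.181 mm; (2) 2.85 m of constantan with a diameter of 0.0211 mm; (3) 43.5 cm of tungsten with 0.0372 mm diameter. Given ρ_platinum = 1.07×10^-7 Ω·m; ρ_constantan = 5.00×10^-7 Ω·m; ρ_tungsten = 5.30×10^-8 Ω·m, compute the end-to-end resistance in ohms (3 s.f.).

Seg 1: A = πr² = π(1.8100e-04 m)² = 1.029e-07 m²
R_1 = (1.07×10^-7)(2.83)/(1.029e-07) = 2.942 Ω
Seg 2: A = π(d/2)² = π(1.0550e-05 m)² = 3.497e-10 m²
R_2 = (5.00×10^-7)(2.85)/(3.497e-10) = 4075 Ω
Seg 3: A = π(d/2)² = π(1.8600e-05 m)² = 1.087e-09 m²
R_3 = (5.30×10^-8)(0.435)/(1.087e-09) = 21.21 Ω
R_total = R_1 + R_2 + R_3 = 4100 Ω

4100 Ω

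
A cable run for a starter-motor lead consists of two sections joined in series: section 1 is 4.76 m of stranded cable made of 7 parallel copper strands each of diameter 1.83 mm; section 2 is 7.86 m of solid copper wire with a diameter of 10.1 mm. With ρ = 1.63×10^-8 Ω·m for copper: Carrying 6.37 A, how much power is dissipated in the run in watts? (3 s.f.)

0.236 W

Section 1: A_strand = π(9.1500e-04)² = 2.630e-06 m²; R₁ = ρL/(N·A_s) = (1.63×10^-8)(4.76)/(7×2.630e-06) = 0.004214 Ω
Section 2: A = π(d/2)² = π(5.0500e-03 m)² = 8.012e-05 m²
R₂ = (1.63×10^-8)(7.86)/(8.012e-05) = 0.001599 Ω
R = R₁ + R₂ = 0.005813 Ω
P = I²R = (6.37)² × 0.005813 = 0.236 W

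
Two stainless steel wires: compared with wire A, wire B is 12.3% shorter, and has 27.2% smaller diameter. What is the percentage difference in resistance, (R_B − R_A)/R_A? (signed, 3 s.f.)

65.5%

R ∝ L/d², so R_B/R_A = (1 − 12.3/100) × (1 − 27.2/100)⁻²
= 0.877 × 1.887 = 1.655
(R_B − R_A)/R_A = 1.655 − 1 = 65.5%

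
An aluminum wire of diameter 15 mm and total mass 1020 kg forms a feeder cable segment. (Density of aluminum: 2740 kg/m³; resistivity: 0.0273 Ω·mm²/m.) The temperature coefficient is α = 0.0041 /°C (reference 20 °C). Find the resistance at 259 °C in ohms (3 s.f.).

0.644 Ω

ρ = 0.0273 Ω·mm²/m = 2.73×10^-8 Ω·m
A = π(d/2)² = π(7.5000e-03 m)² = 1.7671e-04 m²
L = m/(density·A) = 1020/(2740×1.7671e-04) = 2107 m
R = ρL/A = (2.73×10^-8)(2107)/(1.7671e-04) = 0.3254 Ω
R(259 °C) = 0.3254 × (1 + 0.0041×239) = 0.644 Ω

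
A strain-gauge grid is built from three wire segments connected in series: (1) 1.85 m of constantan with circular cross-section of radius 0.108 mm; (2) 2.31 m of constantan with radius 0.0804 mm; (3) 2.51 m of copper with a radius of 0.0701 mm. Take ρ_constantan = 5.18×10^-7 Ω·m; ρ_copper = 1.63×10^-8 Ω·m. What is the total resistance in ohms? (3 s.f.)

Seg 1: A = πr² = π(1.0800e-04 m)² = 3.664e-08 m²
R_1 = (5.18×10^-7)(1.85)/(3.664e-08) = 26.15 Ω
Seg 2: A = πr² = π(8.0400e-05 m)² = 2.031e-08 m²
R_2 = (5.18×10^-7)(2.31)/(2.031e-08) = 58.92 Ω
Seg 3: A = πr² = π(7.0100e-05 m)² = 1.544e-08 m²
R_3 = (1.63×10^-8)(2.51)/(1.544e-08) = 2.65 Ω
R_total = R_1 + R_2 + R_3 = 87.7 Ω

87.7 Ω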